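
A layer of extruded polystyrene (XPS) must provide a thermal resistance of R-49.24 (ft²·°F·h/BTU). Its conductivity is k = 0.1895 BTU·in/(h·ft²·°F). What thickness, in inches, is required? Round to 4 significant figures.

L = R × k = 49.24 × 0.1895 = 9.331 in

9.331 in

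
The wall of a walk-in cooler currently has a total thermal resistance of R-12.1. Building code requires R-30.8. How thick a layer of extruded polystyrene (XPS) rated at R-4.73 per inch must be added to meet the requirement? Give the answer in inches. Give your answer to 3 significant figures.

ΔR = 30.8 − 12.1 = 18.7 ft²·°F·h/BTU
L = ΔR / (R/in) = 18.7/4.73 = 3.953 in

3.95 in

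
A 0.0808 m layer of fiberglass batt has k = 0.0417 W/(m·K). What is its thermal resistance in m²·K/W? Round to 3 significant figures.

R = L/k = 0.0808/0.0417 = 1.938 m²·K/W

1.94 m²·K/W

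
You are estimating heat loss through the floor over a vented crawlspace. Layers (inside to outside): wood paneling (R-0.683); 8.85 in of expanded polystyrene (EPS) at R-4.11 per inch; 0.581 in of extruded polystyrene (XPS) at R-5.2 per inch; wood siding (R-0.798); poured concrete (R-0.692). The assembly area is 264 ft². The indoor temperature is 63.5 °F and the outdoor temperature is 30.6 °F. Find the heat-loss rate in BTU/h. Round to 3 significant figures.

209 BTU/h

8.85 × 4.11 = 36.37
0.581 × 5.2 = 3.021
R_total = 0.683 + 36.37 + 3.021 + 0.798 + 0.692 = 41.57 ft²·°F·h/BTU
Q = A·ΔT/R = 264 × (63.5 − 30.6) / 41.57 = 209 BTU/h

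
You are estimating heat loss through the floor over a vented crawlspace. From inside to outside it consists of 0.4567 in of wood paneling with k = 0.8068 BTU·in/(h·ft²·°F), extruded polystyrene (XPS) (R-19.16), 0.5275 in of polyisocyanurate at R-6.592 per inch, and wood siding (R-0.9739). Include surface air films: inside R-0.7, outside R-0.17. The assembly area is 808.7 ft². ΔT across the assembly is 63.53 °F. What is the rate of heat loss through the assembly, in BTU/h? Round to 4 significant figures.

0.4567/0.8068 = 0.56606
0.5275 × 6.592 = 3.4773
R_total = 0.7 + 0.56606 + 19.16 + 3.4773 + 0.9739 + 0.17 = 25.047 ft²·°F·h/BTU
Q = A·ΔT/R = 808.7 × 63.53 / 25.047 = 2051.2 BTU/h

2051 BTU/h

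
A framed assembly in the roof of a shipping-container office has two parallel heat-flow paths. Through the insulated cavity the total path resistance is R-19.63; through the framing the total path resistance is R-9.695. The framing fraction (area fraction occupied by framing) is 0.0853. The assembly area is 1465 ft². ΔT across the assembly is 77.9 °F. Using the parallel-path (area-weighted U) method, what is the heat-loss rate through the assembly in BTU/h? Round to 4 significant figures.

U_eff = 0.9147/19.63 + 0.0853/9.695 = 0.046597 + 0.0087983 = 0.055395
R_eff = 1/U_eff = 18.052 ft²·°F·h/BTU
Q = 1465 × 77.9 / 18.052 = 6321.9 BTU/h

6322 BTU/h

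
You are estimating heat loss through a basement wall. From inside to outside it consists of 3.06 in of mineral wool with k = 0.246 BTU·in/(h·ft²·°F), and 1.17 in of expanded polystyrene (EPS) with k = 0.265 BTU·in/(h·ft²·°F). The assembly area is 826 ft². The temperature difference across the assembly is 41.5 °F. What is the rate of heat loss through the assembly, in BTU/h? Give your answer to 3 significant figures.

2030 BTU/h

3.06/0.246 = 12.44
1.17/0.265 = 4.415
R_total = 12.44 + 4.415 = 16.85 ft²·°F·h/BTU
Q = A·ΔT/R = 826 × 41.5 / 16.85 = 2034 BTU/h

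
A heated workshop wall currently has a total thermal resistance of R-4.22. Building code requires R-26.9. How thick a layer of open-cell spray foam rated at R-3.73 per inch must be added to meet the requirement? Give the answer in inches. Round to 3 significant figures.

6.08 in

ΔR = 26.9 − 4.22 = 22.68 ft²·°F·h/BTU
L = ΔR / (R/in) = 22.68/3.73 = 6.08 in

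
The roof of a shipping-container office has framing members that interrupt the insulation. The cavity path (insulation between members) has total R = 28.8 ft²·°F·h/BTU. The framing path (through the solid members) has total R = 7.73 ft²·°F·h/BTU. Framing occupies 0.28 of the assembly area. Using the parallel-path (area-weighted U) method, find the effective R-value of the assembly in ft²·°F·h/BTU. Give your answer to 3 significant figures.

16.3 ft²·°F·h/BTU

U_eff = 0.72/28.8 + 0.28/7.73 = 0.025 + 0.03622 = 0.06122
R_eff = 1/U_eff = 16.33 ft²·°F·h/BTU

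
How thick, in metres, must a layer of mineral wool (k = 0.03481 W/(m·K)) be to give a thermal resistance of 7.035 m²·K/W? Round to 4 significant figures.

L = R·k = 7.035 × 0.03481 = 0.24489 m

0.2449 m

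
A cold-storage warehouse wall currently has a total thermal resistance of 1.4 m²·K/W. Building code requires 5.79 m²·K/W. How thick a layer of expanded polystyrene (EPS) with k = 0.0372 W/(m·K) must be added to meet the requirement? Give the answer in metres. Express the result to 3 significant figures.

ΔR = 5.79 − 1.4 = 4.39 m²·K/W
L = ΔR × k = 4.39 × 0.0372 = 0.1633 m

0.163 m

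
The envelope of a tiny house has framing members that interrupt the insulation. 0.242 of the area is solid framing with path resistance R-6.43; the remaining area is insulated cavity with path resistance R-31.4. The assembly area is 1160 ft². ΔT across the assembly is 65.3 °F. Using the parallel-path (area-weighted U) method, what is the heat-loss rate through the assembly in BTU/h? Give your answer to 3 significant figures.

4680 BTU/h

U_eff = 0.758/31.4 + 0.242/6.43 = 0.02414 + 0.03764 = 0.06178
R_eff = 1/U_eff = 16.19 ft²·°F·h/BTU
Q = 1160 × 65.3 / 16.19 = 4679 BTU/h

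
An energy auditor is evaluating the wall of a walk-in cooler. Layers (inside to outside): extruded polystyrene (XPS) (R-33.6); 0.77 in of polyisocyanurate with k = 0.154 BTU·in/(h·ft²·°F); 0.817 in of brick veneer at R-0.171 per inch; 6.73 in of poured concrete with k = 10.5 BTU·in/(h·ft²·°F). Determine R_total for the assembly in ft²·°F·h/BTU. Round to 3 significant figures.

39.4 ft²·°F·h/BTU

0.77/0.154 = 5
0.817 × 0.171 = 0.1397
6.73/10.5 = 0.641
R_total = 33.6 + 5 + 0.1397 + 0.641 = 39.38 ft²·°F·h/BTU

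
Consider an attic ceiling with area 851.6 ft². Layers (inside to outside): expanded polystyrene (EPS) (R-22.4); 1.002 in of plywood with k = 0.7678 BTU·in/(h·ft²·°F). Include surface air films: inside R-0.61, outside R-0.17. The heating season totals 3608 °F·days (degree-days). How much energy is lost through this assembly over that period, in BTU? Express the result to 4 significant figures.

1.002/0.7678 = 1.305
R_total = 0.61 + 22.4 + 1.305 + 0.17 = 24.485 ft²·°F·h/BTU
E = A × HDD × 24 / R = 851.6 × 3608 × 24 / 24.485 = 3011700 BTU

3012000 BTU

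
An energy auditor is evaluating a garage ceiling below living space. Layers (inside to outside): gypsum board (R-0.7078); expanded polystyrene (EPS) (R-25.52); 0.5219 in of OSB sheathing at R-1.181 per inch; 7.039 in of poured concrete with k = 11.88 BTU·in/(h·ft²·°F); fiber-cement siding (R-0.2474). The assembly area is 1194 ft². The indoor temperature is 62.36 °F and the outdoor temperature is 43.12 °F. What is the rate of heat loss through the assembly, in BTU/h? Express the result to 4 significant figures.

0.5219 × 1.181 = 0.61636
7.039/11.88 = 0.59251
R_total = 0.7078 + 25.52 + 0.61636 + 0.59251 + 0.2474 = 27.684 ft²·°F·h/BTU
Q = A·ΔT/R = 1194 × (62.36 − 43.12) / 27.684 = 829.81 BTU/h

829.8 BTU/h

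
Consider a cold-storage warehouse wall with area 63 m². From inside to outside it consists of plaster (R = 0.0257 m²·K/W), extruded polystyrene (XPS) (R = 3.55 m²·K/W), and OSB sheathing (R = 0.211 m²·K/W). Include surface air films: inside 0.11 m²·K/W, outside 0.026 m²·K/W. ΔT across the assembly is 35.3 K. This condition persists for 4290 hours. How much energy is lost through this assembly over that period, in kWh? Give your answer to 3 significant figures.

2430 kWh

R_total = 0.11 + 0.0257 + 3.55 + 0.211 + 0.026 = 3.923 m²·K/W
Q = 63 × 35.3 / 3.923 = 566.9 W
E = 566.9 W × 4290 h / 1000 = 2432 kWh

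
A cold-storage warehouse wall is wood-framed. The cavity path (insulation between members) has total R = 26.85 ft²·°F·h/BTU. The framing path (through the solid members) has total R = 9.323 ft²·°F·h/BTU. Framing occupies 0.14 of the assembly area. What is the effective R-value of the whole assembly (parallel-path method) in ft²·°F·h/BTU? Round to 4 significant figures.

U_eff = 0.86/26.85 + 0.14/9.323 = 0.03203 + 0.015017 = 0.047046
R_eff = 1/U_eff = 21.256 ft²·°F·h/BTU

21.26 ft²·°F·h/BTU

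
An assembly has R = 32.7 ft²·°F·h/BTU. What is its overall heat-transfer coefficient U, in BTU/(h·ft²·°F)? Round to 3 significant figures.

U = 1/R = 1/32.7 = 0.03058

0.0306 BTU/(h·ft²·°F)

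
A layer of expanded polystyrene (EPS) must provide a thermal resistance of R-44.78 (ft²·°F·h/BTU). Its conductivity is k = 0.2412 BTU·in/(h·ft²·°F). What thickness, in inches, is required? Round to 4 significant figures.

10.80 in

L = R × k = 44.78 × 0.2412 = 10.801 in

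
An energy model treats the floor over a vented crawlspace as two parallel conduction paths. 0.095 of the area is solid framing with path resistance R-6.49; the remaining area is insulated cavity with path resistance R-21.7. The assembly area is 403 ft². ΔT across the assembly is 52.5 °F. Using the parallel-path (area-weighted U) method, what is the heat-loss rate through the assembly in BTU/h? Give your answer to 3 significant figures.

U_eff = 0.905/21.7 + 0.095/6.49 = 0.04171 + 0.01464 = 0.05634
R_eff = 1/U_eff = 17.75 ft²·°F·h/BTU
Q = 403 × 52.5 / 17.75 = 1192 BTU/h

1190 BTU/h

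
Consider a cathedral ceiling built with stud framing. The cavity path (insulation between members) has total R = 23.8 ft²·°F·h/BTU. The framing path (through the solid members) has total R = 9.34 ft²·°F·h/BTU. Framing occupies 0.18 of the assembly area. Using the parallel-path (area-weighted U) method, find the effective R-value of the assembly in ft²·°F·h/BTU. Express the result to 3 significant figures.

U_eff = 0.82/23.8 + 0.18/9.34 = 0.03445 + 0.01927 = 0.05373
R_eff = 1/U_eff = 18.61 ft²·°F·h/BTU

18.6 ft²·°F·h/BTU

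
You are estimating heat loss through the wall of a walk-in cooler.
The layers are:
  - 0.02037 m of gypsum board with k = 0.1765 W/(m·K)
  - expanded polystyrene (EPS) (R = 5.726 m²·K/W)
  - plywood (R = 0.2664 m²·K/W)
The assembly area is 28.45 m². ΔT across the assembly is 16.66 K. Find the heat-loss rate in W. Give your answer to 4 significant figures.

0.02037/0.1765 = 0.11541
R_total = 0.11541 + 5.726 + 0.2664 = 6.1078 m²·K/W
Q = A·ΔT/R = 28.45 × 16.66 / 6.1078 = 77.602 W

77.60 W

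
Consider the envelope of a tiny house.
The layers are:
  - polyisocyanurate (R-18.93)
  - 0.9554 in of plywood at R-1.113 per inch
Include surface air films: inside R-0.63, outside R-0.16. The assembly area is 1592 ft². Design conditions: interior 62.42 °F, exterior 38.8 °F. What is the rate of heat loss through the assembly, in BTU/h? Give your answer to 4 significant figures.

1809 BTU/h

0.9554 × 1.113 = 1.0634
R_total = 0.63 + 18.93 + 1.0634 + 0.16 = 20.783 ft²·°F·h/BTU
Q = A·ΔT/R = 1592 × (62.42 − 38.8) / 20.783 = 1809.3 BTU/h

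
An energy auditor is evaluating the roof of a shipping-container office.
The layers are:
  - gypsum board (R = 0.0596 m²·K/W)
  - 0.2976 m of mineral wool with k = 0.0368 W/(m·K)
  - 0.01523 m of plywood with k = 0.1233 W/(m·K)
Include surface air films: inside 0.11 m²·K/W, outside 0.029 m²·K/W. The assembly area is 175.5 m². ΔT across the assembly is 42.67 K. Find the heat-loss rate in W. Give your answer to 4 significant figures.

0.2976/0.0368 = 8.087
0.01523/0.1233 = 0.12352
R_total = 0.11 + 0.0596 + 8.087 + 0.12352 + 0.029 = 8.4091 m²·K/W
Q = A·ΔT/R = 175.5 × 42.67 / 8.4091 = 890.54 W

890.5 W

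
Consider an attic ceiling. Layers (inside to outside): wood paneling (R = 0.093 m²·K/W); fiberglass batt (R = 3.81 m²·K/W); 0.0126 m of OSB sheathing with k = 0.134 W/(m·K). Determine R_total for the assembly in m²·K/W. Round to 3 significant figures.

0.0126/0.134 = 0.09403
R_total = 0.093 + 3.81 + 0.09403 = 3.997 m²·K/W

4.00 m²·K/W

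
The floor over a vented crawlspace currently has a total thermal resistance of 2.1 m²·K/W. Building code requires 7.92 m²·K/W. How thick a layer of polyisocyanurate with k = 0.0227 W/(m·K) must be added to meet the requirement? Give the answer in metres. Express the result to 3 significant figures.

ΔR = 7.92 − 2.1 = 5.82 m²·K/W
L = ΔR × k = 5.82 × 0.0227 = 0.1321 m

0.132 m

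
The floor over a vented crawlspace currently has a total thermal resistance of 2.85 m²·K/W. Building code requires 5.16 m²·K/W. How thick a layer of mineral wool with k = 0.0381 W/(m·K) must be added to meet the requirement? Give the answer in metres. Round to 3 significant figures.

0.0880 m

ΔR = 5.16 − 2.85 = 2.31 m²·K/W
L = ΔR × k = 2.31 × 0.0381 = 0.08801 m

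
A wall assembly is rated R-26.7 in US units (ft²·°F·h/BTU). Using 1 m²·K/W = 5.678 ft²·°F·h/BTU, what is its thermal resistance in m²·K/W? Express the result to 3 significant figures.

4.70 m²·K/W

R_SI = 26.7/5.678 = 4.702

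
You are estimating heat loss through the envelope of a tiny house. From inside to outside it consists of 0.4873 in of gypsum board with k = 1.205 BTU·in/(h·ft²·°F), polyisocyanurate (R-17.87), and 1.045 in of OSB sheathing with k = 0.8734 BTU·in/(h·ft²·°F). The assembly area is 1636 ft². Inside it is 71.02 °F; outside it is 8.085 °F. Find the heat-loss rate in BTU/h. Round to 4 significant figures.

5288 BTU/h

0.4873/1.205 = 0.4044
1.045/0.8734 = 1.1965
R_total = 0.4044 + 17.87 + 1.1965 = 19.471 ft²·°F·h/BTU
Q = A·ΔT/R = 1636 × (71.02 − 8.085) / 19.471 = 5288 BTU/h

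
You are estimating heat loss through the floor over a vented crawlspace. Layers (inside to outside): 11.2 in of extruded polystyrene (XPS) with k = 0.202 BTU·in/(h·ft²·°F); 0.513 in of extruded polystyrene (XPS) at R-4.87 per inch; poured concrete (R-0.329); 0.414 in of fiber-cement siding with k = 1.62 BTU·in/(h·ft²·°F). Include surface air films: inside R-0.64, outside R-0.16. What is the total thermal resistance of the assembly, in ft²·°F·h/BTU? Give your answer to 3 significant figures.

11.2/0.202 = 55.45
0.513 × 4.87 = 2.498
0.414/1.62 = 0.2556
R_total = 0.64 + 55.45 + 2.498 + 0.329 + 0.2556 + 0.16 = 59.33 ft²·°F·h/BTU

59.3 ft²·°F·h/BTU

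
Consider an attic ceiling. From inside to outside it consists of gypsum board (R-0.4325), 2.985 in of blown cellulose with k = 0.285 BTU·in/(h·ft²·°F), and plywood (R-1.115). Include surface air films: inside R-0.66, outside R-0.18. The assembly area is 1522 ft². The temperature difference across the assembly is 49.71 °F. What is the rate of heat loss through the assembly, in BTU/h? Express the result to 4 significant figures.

2.985/0.285 = 10.474
R_total = 0.66 + 0.4325 + 10.474 + 1.115 + 0.18 = 12.861 ft²·°F·h/BTU
Q = A·ΔT/R = 1522 × 49.71 / 12.861 = 5882.7 BTU/h

5883 BTU/h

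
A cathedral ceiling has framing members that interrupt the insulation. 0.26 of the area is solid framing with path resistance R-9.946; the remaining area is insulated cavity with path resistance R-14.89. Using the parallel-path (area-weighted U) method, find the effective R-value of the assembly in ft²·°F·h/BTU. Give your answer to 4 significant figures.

13.19 ft²·°F·h/BTU

U_eff = 0.74/14.89 + 0.26/9.946 = 0.049698 + 0.026141 = 0.075839
R_eff = 1/U_eff = 13.186 ft²·°F·h/BTU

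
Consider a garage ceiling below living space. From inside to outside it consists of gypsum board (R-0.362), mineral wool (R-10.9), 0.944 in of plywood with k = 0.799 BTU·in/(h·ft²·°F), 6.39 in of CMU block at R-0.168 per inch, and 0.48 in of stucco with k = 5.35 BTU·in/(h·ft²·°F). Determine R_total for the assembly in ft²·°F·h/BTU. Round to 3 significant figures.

0.944/0.799 = 1.181
6.39 × 0.168 = 1.074
0.48/5.35 = 0.08972
R_total = 0.362 + 10.9 + 1.181 + 1.074 + 0.08972 = 13.61 ft²·°F·h/BTU

13.6 ft²·°F·h/BTU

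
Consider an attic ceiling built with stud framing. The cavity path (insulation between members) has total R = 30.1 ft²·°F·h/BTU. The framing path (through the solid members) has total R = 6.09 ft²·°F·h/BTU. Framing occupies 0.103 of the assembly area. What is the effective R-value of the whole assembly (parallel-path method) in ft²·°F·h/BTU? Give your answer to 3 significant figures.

21.4 ft²·°F·h/BTU

U_eff = 0.897/30.1 + 0.103/6.09 = 0.0298 + 0.01691 = 0.04671
R_eff = 1/U_eff = 21.41 ft²·°F·h/BTU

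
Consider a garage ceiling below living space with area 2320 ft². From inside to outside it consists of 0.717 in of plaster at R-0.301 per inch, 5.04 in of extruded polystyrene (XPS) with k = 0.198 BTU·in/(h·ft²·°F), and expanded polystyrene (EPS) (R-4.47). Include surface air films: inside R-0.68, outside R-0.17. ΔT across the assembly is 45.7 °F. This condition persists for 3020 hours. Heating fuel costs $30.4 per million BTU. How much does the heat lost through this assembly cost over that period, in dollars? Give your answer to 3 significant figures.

0.717 × 0.301 = 0.2158
5.04/0.198 = 25.45
R_total = 0.68 + 0.2158 + 25.45 + 4.47 + 0.17 = 30.99 ft²·°F·h/BTU
Q = 2320 × 45.7 / 30.99 = 3421 BTU/h
E = 3421 × 3020 = 10330000 BTU
Cost = 10330000/10⁶ × 30.4 = $314.1

314 dollars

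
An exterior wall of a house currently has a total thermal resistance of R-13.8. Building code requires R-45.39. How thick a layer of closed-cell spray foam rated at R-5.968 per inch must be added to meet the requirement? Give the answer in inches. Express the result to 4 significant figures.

5.293 in

ΔR = 45.39 − 13.8 = 31.59 ft²·°F·h/BTU
L = ΔR / (R/in) = 31.59/5.968 = 5.2932 in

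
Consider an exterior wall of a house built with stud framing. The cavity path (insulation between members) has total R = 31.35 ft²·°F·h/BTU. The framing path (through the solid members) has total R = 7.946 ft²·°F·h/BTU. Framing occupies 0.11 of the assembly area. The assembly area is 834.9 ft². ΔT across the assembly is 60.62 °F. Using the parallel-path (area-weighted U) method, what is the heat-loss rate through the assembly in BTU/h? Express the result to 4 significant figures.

U_eff = 0.89/31.35 + 0.11/7.946 = 0.028389 + 0.013843 = 0.042233
R_eff = 1/U_eff = 23.678 ft²·°F·h/BTU
Q = 834.9 × 60.62 / 23.678 = 2137.5 BTU/h

2137 BTU/h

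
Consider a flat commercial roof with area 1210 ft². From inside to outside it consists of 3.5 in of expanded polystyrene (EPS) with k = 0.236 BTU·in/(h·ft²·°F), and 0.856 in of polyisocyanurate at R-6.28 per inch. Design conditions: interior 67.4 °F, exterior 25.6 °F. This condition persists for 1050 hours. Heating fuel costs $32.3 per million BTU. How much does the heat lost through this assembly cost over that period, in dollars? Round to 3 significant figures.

3.5/0.236 = 14.83
0.856 × 6.28 = 5.376
R_total = 14.83 + 5.376 = 20.21 ft²·°F·h/BTU
Q = 1210 × (67.4 − 25.6) / 20.21 = 2503 BTU/h
E = 2503 × 1050 = 2628000 BTU
Cost = 2628000/10⁶ × 32.3 = $84.89

84.9 dollars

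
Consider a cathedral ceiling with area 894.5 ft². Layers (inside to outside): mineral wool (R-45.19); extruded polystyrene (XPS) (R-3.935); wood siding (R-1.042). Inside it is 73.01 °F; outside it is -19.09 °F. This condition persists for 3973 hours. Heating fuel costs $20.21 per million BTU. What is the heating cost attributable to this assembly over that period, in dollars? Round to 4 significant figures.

131.9 dollars

R_total = 45.19 + 3.935 + 1.042 = 50.167 ft²·°F·h/BTU
Q = 894.5 × (73.01 − (-19.09)) / 50.167 = 1642.2 BTU/h
E = 1642.2 × 3973 = 6524400 BTU
Cost = 6524400/10⁶ × 20.21 = $131.86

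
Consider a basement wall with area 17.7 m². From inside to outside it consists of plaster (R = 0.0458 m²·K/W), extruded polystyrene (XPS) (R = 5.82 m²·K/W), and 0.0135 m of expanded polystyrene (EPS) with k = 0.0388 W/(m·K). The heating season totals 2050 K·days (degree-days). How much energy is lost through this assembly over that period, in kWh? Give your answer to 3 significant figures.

0.0135/0.0388 = 0.3479
R_total = 0.0458 + 5.82 + 0.3479 = 6.214 m²·K/W
E = A × HDD × 24 / R / 1000 = 17.7 × 2050 × 24 / 6.214 / 1000 = 140.1 kWh

140 kWh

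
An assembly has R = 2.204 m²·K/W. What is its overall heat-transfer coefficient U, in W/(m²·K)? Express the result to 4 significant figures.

0.4537 W/(m²·K)

U = 1/R = 1/2.204 = 0.45372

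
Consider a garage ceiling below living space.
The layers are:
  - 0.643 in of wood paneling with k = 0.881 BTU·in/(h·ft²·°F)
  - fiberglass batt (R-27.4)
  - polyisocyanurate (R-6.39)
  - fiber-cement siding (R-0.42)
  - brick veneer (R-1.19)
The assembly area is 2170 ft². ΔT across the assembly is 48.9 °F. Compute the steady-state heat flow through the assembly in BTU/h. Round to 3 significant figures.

0.643/0.881 = 0.7299
R_total = 0.7299 + 27.4 + 6.39 + 0.42 + 1.19 = 36.13 ft²·°F·h/BTU
Q = A·ΔT/R = 2170 × 48.9 / 36.13 = 2937 BTU/h

2940 BTU/h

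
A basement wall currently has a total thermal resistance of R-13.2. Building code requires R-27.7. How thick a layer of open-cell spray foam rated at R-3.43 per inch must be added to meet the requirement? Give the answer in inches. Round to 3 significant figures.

ΔR = 27.7 − 13.2 = 14.5 ft²·°F·h/BTU
L = ΔR / (R/in) = 14.5/3.43 = 4.227 in

4.23 in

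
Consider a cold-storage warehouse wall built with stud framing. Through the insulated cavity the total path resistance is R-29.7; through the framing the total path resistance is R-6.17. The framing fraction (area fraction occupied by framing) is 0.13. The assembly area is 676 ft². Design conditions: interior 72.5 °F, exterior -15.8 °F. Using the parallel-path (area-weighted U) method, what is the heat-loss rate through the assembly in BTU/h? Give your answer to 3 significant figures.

U_eff = 0.87/29.7 + 0.13/6.17 = 0.02929 + 0.02107 = 0.05036
R_eff = 1/U_eff = 19.86 ft²·°F·h/BTU
Q = 676 × (72.5 − (-15.8)) / 19.86 = 3006 BTU/h

3010 BTU/h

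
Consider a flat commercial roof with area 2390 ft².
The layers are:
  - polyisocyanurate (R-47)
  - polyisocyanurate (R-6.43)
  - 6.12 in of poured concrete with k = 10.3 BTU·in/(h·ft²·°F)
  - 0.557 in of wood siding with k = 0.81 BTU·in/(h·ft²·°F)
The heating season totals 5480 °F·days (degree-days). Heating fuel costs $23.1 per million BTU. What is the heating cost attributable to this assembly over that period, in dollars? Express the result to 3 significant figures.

6.12/10.3 = 0.5942
0.557/0.81 = 0.6877
R_total = 47 + 6.43 + 0.5942 + 0.6877 = 54.71 ft²·°F·h/BTU
E = A × HDD × 24 / R = 2390 × 5480 × 24 / 54.71 = 5745000 BTU
Cost = 5745000/10⁶ × 23.1 = $132.7

133 dollars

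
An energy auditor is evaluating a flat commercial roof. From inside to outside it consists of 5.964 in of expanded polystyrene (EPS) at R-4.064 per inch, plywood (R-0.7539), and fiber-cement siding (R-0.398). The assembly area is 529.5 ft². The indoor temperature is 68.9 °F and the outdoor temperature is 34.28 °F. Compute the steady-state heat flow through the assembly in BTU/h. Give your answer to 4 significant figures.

5.964 × 4.064 = 24.238
R_total = 24.238 + 0.7539 + 0.398 = 25.39 ft²·°F·h/BTU
Q = A·ΔT/R = 529.5 × (68.9 − 34.28) / 25.39 = 722 BTU/h

722.0 BTU/h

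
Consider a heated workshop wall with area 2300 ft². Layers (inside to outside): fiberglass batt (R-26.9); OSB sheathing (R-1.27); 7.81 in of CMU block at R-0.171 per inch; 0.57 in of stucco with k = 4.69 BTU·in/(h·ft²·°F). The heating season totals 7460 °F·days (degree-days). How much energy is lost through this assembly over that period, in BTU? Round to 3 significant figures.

7.81 × 0.171 = 1.336
0.57/4.69 = 0.1215
R_total = 26.9 + 1.27 + 1.336 + 0.1215 = 29.63 ft²·°F·h/BTU
E = A × HDD × 24 / R = 2300 × 7460 × 24 / 29.63 = 13900000 BTU

13900000 BTU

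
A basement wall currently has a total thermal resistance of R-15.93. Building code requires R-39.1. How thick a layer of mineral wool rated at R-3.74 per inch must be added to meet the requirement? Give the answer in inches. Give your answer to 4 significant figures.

ΔR = 39.1 − 15.93 = 23.17 ft²·°F·h/BTU
L = ΔR / (R/in) = 23.17/3.74 = 6.1952 in

6.195 in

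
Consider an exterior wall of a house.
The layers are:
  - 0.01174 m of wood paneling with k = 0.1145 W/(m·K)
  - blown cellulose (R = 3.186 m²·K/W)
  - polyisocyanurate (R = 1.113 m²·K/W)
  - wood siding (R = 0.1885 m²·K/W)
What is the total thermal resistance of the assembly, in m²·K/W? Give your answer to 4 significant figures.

4.590 m²·K/W

0.01174/0.1145 = 0.10253
R_total = 0.10253 + 3.186 + 1.113 + 0.1885 = 4.59 m²·K/W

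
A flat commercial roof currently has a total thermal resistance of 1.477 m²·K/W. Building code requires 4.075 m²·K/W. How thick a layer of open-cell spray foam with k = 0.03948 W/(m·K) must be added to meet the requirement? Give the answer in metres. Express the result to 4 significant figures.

ΔR = 4.075 − 1.477 = 2.598 m²·K/W
L = ΔR × k = 2.598 × 0.03948 = 0.10257 m

0.1026 m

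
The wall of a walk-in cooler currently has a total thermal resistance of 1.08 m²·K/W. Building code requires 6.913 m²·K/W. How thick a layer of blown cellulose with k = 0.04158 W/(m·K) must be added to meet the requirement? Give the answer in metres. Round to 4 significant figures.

0.2425 m

ΔR = 6.913 − 1.08 = 5.833 m²·K/W
L = ΔR × k = 5.833 × 0.04158 = 0.24254 m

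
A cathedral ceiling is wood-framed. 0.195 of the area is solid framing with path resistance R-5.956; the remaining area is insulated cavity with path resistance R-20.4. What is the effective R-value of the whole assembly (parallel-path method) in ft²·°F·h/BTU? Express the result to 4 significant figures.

U_eff = 0.805/20.4 + 0.195/5.956 = 0.039461 + 0.03274 = 0.072201
R_eff = 1/U_eff = 13.85 ft²·°F·h/BTU

13.85 ft²·°F·h/BTU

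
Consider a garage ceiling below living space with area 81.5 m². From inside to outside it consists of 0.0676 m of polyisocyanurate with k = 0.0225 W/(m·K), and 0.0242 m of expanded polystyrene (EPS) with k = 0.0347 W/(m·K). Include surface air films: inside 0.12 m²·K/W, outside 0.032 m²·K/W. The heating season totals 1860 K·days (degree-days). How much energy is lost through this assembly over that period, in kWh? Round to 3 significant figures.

0.0676/0.0225 = 3.004
0.0242/0.0347 = 0.6974
R_total = 0.12 + 3.004 + 0.6974 + 0.032 = 3.854 m²·K/W
E = A × HDD × 24 / R / 1000 = 81.5 × 1860 × 24 / 3.854 / 1000 = 944 kWh

944 kWh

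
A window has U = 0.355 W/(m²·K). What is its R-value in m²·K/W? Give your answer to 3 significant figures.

2.82 m²·K/W

R = 1/U = 1/0.355 = 2.817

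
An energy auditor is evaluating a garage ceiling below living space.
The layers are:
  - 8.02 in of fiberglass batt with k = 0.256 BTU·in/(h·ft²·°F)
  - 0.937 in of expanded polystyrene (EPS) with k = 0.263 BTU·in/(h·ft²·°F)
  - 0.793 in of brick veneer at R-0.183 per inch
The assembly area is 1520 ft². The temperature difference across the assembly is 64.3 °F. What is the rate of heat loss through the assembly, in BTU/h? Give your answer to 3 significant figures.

2790 BTU/h

8.02/0.256 = 31.33
0.937/0.263 = 3.563
0.793 × 0.183 = 0.1451
R_total = 31.33 + 3.563 + 0.1451 = 35.04 ft²·°F·h/BTU
Q = A·ΔT/R = 1520 × 64.3 / 35.04 = 2790 BTU/h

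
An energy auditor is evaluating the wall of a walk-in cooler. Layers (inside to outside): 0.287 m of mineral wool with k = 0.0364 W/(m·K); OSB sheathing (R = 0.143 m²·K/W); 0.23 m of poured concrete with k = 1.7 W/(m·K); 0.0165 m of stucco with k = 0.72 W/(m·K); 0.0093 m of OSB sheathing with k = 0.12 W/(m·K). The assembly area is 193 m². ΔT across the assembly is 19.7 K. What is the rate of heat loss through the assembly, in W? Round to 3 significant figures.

460 W

0.287/0.0364 = 7.885
0.23/1.7 = 0.1353
0.0165/0.72 = 0.02292
0.0093/0.12 = 0.0775
R_total = 7.885 + 0.143 + 0.1353 + 0.02292 + 0.0775 = 8.263 m²·K/W
Q = A·ΔT/R = 193 × 19.7 / 8.263 = 460.1 W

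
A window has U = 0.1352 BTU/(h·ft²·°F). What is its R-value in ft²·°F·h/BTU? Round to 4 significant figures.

R = 1/U = 1/0.1352 = 7.3964

7.396 ft²·°F·h/BTU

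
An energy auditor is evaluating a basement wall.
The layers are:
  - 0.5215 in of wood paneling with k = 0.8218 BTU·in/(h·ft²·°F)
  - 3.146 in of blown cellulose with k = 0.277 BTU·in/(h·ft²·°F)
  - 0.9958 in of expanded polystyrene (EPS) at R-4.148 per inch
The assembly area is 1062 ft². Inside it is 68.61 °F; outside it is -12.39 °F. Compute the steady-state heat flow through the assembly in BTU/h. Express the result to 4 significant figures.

5336 BTU/h

0.5215/0.8218 = 0.63458
3.146/0.277 = 11.357
0.9958 × 4.148 = 4.1306
R_total = 0.63458 + 11.357 + 4.1306 = 16.123 ft²·°F·h/BTU
Q = A·ΔT/R = 1062 × (68.61 − (-12.39)) / 16.123 = 5335.5 BTU/h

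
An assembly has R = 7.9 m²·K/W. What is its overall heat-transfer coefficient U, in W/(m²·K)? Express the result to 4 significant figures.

U = 1/R = 1/7.9 = 0.12658

0.1266 W/(m²·K)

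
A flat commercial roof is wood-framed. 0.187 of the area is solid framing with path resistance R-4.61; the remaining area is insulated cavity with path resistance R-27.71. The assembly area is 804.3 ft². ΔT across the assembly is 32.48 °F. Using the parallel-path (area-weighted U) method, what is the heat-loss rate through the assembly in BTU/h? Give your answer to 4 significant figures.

1826 BTU/h

U_eff = 0.813/27.71 + 0.187/4.61 = 0.02934 + 0.040564 = 0.069904
R_eff = 1/U_eff = 14.305 ft²·°F·h/BTU
Q = 804.3 × 32.48 / 14.305 = 1826.1 BTU/h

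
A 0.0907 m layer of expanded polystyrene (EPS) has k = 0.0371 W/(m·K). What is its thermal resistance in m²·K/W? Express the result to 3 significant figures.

2.44 m²·K/W

R = L/k = 0.0907/0.0371 = 2.445 m²·K/W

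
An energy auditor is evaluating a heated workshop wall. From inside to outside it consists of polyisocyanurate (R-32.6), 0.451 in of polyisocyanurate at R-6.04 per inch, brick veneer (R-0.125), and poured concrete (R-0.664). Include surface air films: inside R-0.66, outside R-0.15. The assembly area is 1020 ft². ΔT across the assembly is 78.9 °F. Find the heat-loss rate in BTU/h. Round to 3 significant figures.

2180 BTU/h

0.451 × 6.04 = 2.724
R_total = 0.66 + 32.6 + 2.724 + 0.125 + 0.664 + 0.15 = 36.92 ft²·°F·h/BTU
Q = A·ΔT/R = 1020 × 78.9 / 36.92 = 2180 BTU/h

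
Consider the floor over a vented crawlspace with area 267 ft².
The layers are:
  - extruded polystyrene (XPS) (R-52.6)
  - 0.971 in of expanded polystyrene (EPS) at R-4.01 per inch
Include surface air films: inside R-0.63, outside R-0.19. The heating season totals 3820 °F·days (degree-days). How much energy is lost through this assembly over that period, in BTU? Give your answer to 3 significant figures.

0.971 × 4.01 = 3.894
R_total = 0.63 + 52.6 + 3.894 + 0.19 = 57.31 ft²·°F·h/BTU
E = A × HDD × 24 / R = 267 × 3820 × 24 / 57.31 = 427100 BTU

427000 BTU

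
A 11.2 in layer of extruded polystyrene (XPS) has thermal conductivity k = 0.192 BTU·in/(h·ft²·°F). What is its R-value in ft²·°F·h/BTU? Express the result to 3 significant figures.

58.3 ft²·°F·h/BTU

R = L/k = 11.2/0.192 = 58.33 ft²·°F·h/BTU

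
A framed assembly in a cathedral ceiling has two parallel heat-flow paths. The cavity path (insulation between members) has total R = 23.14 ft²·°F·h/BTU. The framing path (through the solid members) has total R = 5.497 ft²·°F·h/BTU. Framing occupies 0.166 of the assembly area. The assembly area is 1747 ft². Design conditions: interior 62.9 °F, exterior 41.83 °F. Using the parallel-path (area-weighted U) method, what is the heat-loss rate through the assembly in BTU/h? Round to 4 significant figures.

U_eff = 0.834/23.14 + 0.166/5.497 = 0.036041 + 0.030198 = 0.06624
R_eff = 1/U_eff = 15.097 ft²·°F·h/BTU
Q = 1747 × (62.9 − 41.83) / 15.097 = 2438.2 BTU/h

2438 BTU/h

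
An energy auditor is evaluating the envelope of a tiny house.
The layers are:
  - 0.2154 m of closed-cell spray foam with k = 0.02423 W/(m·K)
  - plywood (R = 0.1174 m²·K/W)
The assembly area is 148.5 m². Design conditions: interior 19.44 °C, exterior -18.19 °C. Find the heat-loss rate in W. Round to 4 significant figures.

620.4 W

0.2154/0.02423 = 8.8898
R_total = 8.8898 + 0.1174 = 9.0072 m²·K/W
Q = A·ΔT/R = 148.5 × (19.44 − (-18.19)) / 9.0072 = 620.4 W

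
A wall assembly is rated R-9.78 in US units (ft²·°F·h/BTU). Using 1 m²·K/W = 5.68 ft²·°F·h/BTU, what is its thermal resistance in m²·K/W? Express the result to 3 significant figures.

R_SI = 9.78/5.68 = 1.722

1.72 m²·K/W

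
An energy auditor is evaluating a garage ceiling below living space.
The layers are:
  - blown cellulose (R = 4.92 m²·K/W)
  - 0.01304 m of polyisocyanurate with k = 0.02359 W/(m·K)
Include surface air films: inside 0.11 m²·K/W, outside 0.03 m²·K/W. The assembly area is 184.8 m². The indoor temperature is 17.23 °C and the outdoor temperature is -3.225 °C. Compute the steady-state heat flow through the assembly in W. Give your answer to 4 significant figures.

673.5 W

0.01304/0.02359 = 0.55278
R_total = 0.11 + 4.92 + 0.55278 + 0.03 = 5.6128 m²·K/W
Q = A·ΔT/R = 184.8 × (17.23 − (-3.225)) / 5.6128 = 673.48 W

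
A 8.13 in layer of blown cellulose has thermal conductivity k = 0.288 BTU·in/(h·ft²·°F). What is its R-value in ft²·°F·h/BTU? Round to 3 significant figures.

R = L/k = 8.13/0.288 = 28.23 ft²·°F·h/BTU

28.2 ft²·°F·h/BTU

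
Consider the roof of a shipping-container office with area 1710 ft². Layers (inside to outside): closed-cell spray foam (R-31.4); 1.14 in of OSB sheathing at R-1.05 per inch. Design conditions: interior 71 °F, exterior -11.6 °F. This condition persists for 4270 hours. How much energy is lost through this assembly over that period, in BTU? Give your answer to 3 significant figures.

1.14 × 1.05 = 1.197
R_total = 31.4 + 1.197 = 32.6 ft²·°F·h/BTU
Q = 1710 × (71 − (-11.6)) / 32.6 = 4333 BTU/h
E = 4333 × 4270 = 18500000 BTU

18500000 BTU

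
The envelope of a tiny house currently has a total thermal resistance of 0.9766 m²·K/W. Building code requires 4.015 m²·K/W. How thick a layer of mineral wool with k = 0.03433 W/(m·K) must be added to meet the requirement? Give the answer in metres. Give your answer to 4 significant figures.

0.1043 m

ΔR = 4.015 − 0.9766 = 3.0384 m²·K/W
L = ΔR × k = 3.0384 × 0.03433 = 0.10431 m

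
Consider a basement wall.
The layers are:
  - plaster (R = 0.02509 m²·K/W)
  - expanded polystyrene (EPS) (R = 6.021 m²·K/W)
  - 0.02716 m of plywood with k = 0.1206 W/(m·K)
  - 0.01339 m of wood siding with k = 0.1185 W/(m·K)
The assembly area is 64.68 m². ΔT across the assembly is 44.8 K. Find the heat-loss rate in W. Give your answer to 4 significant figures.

453.9 W

0.02716/0.1206 = 0.22521
0.01339/0.1185 = 0.113
R_total = 0.02509 + 6.021 + 0.22521 + 0.113 = 6.3843 m²·K/W
Q = A·ΔT/R = 64.68 × 44.8 / 6.3843 = 453.87 W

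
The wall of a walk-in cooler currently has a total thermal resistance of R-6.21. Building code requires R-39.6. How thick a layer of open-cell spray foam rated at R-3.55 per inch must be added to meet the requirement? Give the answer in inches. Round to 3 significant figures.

ΔR = 39.6 − 6.21 = 33.39 ft²·°F·h/BTU
L = ΔR / (R/in) = 33.39/3.55 = 9.406 in

9.41 in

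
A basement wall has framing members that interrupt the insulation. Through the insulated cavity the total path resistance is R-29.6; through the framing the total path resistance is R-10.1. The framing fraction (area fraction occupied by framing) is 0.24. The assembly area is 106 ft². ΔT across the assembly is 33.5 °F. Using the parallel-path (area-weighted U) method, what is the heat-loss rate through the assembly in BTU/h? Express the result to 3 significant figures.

176 BTU/h

U_eff = 0.76/29.6 + 0.24/10.1 = 0.02568 + 0.02376 = 0.04944
R_eff = 1/U_eff = 20.23 ft²·°F·h/BTU
Q = 106 × 33.5 / 20.23 = 175.6 BTU/h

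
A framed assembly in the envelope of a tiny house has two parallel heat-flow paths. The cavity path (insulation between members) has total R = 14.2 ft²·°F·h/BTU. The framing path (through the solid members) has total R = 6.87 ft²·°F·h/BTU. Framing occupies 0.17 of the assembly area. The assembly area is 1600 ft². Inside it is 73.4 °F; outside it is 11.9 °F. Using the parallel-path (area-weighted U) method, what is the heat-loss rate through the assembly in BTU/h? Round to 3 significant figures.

U_eff = 0.83/14.2 + 0.17/6.87 = 0.05845 + 0.02475 = 0.0832
R_eff = 1/U_eff = 12.02 ft²·°F·h/BTU
Q = 1600 × (73.4 − 11.9) / 12.02 = 8186 BTU/h

8190 BTU/h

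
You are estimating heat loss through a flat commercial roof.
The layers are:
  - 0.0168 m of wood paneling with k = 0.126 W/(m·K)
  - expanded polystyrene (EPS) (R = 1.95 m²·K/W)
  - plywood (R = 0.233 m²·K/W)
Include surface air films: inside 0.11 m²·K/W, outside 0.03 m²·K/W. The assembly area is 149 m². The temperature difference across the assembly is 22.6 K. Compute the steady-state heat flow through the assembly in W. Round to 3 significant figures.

0.0168/0.126 = 0.1333
R_total = 0.11 + 0.1333 + 1.95 + 0.233 + 0.03 = 2.456 m²·K/W
Q = A·ΔT/R = 149 × 22.6 / 2.456 = 1371 W

1370 W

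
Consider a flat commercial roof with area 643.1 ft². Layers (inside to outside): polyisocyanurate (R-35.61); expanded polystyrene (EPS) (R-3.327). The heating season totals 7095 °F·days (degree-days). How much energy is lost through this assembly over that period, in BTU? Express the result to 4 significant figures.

R_total = 35.61 + 3.327 = 38.937 ft²·°F·h/BTU
E = A × HDD × 24 / R = 643.1 × 7095 × 24 / 38.937 = 2812400 BTU

2812000 BTU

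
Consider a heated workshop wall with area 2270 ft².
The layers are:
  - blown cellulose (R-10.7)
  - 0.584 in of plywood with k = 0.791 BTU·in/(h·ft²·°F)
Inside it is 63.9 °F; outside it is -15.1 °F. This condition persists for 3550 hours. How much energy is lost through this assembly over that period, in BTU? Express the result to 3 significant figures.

55700000 BTU

0.584/0.791 = 0.7383
R_total = 10.7 + 0.7383 = 11.44 ft²·°F·h/BTU
Q = 2270 × (63.9 − (-15.1)) / 11.44 = 15680 BTU/h
E = 15680 × 3550 = 55660000 BTU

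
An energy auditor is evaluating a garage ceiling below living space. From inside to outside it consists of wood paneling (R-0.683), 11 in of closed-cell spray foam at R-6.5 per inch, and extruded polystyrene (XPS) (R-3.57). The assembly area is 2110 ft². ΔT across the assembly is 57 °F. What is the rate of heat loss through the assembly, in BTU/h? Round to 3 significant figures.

11 × 6.5 = 71.5
R_total = 0.683 + 71.5 + 3.57 = 75.75 ft²·°F·h/BTU
Q = A·ΔT/R = 2110 × 57 / 75.75 = 1588 BTU/h

1590 BTU/h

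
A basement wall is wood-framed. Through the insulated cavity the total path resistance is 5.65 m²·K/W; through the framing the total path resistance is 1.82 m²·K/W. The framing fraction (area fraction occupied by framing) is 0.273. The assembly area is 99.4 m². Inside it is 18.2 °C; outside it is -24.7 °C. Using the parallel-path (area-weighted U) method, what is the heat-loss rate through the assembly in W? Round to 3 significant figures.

U_eff = 0.727/5.65 + 0.273/1.82 = 0.1287 + 0.15 = 0.2787
R_eff = 1/U_eff = 3.588 m²·K/W
Q = 99.4 × (18.2 − (-24.7)) / 3.588 = 1188 W

1190 W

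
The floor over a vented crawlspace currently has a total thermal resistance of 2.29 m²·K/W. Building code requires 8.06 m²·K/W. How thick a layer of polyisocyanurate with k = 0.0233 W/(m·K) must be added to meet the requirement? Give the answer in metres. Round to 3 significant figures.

0.134 m

ΔR = 8.06 − 2.29 = 5.77 m²·K/W
L = ΔR × k = 5.77 × 0.0233 = 0.1344 m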